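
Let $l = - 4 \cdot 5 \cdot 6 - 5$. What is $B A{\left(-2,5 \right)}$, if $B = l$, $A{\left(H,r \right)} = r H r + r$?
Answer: $5625$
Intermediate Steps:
$A{\left(H,r \right)} = r + H r^{2}$ ($A{\left(H,r \right)} = H r r + r = H r^{2} + r = r + H r^{2}$)
$l = -125$ ($l = - 20 \cdot 6 - 5 = \left(-1\right) 120 - 5 = -120 - 5 = -125$)
$B = -125$
$B A{\left(-2,5 \right)} = - 125 \cdot 5 \left(1 - 10\right) = - 125 \cdot 5 \left(-9\right) = \left(-125\right) \left(-45\right) = 5625$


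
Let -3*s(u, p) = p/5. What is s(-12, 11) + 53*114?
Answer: 90619/15 ≈ 6041.3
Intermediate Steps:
s(u, p) = -p/15 (s(u, p) = -p/(3*5) = -p/15)
s(-12, 11) + 53*114 = -1/15*11 + 53*114 = -11/15 + 6042 = 90619/15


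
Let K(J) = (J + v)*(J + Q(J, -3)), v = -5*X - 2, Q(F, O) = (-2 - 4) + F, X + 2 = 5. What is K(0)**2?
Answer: 10404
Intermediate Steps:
X = 3 (X = -2 + 5 = 3)
Q(F, O) = -6 + F
v = -17 (v = -5*3 - 2 = -15 - 2 = -17)
K(J) = (-17 + J)*(-6 + 2*J) (K(J) = (J - 17)*(J + (-6 + J)) = (-17 + J)*(-6 + 2*J))
K(0)**2 = (102 - 40*0 + 2*0**2)**2 = (102 + 0 + 2*0)**2 = (102 + 0 + 0)**2 = 102**2 = 10404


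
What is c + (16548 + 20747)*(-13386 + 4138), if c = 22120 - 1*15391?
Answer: -344897431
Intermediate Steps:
c = 6729 (c = 22120 - 15391 = 6729)
c + (16548 + 20747)*(-13386 + 4138) = 6729 + (16548 + 20747)*(-13386 + 4138) = 6729 + 37295*(-9248) = 6729 - 344904160 = -344897431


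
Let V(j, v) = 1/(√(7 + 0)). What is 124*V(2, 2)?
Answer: 124*√7/7 ≈ 46.868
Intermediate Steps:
V(j, v) = √7/7 (V(j, v) = 1/(√7) = √7/7)
124*V(2, 2) = 124*(√7/7) = 124*√7/7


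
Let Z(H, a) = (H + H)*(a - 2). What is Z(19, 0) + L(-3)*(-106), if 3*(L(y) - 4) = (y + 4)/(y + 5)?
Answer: -1553/3 ≈ -517.67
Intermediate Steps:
Z(H, a) = 2*H*(-2 + a) (Z(H, a) = (2*H)*(-2 + a) = 2*H*(-2 + a))
L(y) = 4 + (4 + y)/(3*(5 + y)) (L(y) = 4 + ((y + 4)/(y + 5))/3 = 4 + ((4 + y)/(5 + y))/3 = 4 + (4 + y)/(3*(5 + y)))
Z(19, 0) + L(-3)*(-106) = 2*19*(-2 + 0) + ((64 + 13*(-3))/(3*(5 - 3)))*(-106) = 2*19*(-2) + ((⅓)*(64 - 39)/2)*(-106) = -76 + ((⅓)*(½)*25)*(-106) = -76 + (25/6)*(-106) = -76 - 1325/3 = -1553/3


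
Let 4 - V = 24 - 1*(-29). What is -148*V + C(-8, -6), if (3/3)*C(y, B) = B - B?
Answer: 7252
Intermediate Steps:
C(y, B) = 0 (C(y, B) = B - B = 0)
V = -49 (V = 4 - (24 - 1*(-29)) = 4 - (24 + 29) = 4 - 1*53 = 4 - 53 = -49)
-148*V + C(-8, -6) = -148*(-49) + 0 = 7252 + 0 = 7252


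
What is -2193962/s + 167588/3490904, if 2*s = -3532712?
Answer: 248591587218/192693100807 ≈ 1.2901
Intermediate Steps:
s = -1766356 (s = (½)*(-3532712) = -1766356)
-2193962/s + 167588/3490904 = -2193962/(-1766356) + 167588/3490904 = -2193962*(-1/1766356) + 167588*(1/3490904) = 1096981/883178 + 41897/872726 = 248591587218/192693100807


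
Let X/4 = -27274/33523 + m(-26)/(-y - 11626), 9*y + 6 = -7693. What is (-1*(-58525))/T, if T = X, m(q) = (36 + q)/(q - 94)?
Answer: -190180031092625/10575120191 ≈ -17984.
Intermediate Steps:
y = -7699/9 (y = -⅔ + (⅑)*(-7693) = -⅔ - 7693/9 = -7699/9 ≈ -855.44)
m(q) = (36 + q)/(-94 + q)
X = -10575120191/3249552005 (X = 4*(-27274/33523 + ((36 - 26)/(-94 - 26))/(-1*(-7699/9) - 11626)) = 4*(-27274*1/33523 + (10/(-120))/(7699/9 - 11626)) = 4*(-27274/33523 + (-1/120*10)/(-96935/9)) = 4*(-27274/33523 - 1/12*(-9/96935)) = 4*(-27274/33523 + 3/387740) = 4*(-10575120191/12998208020) = -10575120191/3249552005 ≈ -3.2543)
T = -10575120191/3249552005 ≈ -3.2543
(-1*(-58525))/T = (-1*(-58525))/(-10575120191/3249552005) = 58525*(-3249552005/10575120191) = -190180031092625/10575120191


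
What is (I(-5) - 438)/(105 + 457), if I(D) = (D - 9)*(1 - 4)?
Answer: -198/281 ≈ -0.70463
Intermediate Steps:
I(D) = 27 - 3*D (I(D) = (-9 + D)*(-3) = 27 - 3*D)
(I(-5) - 438)/(105 + 457) = ((27 - 3*(-5)) - 438)/(105 + 457) = ((27 + 15) - 438)/562 = (42 - 438)*(1/562) = -396*1/562 = -198/281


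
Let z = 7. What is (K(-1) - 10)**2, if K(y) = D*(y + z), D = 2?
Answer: 4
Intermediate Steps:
K(y) = 14 + 2*y (K(y) = 2*(y + 7) = 2*(7 + y) = 14 + 2*y)
(K(-1) - 10)**2 = ((14 + 2*(-1)) - 10)**2 = ((14 - 2) - 10)**2 = (12 - 10)**2 = 2**2 = 4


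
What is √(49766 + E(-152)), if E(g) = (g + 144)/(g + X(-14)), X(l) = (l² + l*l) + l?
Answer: √635461602/113 ≈ 223.08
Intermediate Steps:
X(l) = l + 2*l² (X(l) = (l² + l²) + l = 2*l² + l = l + 2*l²)
E(g) = (144 + g)/(378 + g) (E(g) = (g + 144)/(g - 14*(1 + 2*(-14))) = (144 + g)/(g - 14*(1 - 28)) = (144 + g)/(g - 14*(-27)) = (144 + g)/(g + 378) = (144 + g)/(378 + g))
√(49766 + E(-152)) = √(49766 + (144 - 152)/(378 - 152)) = √(49766 - 8/226) = √(49766 + (1/226)*(-8)) = √(49766 - 4/113) = √(5623554/113) = √635461602/113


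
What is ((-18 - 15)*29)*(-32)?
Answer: 30624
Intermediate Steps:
((-18 - 15)*29)*(-32) = -33*29*(-32) = -957*(-32) = 30624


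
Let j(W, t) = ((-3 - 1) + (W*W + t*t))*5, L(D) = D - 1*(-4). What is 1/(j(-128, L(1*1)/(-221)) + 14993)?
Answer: 48841/4732351138 ≈ 1.0321e-5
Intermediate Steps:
L(D) = 4 + D (L(D) = D + 4 = 4 + D)
j(W, t) = -20 + 5*W² + 5*t² (j(W, t) = (-4 + (W² + t²))*5 = (-4 + W² + t²)*5 = -20 + 5*W² + 5*t²)
1/(j(-128, L(1*1)/(-221)) + 14993) = 1/((-20 + 5*(-128)² + 5*((4 + 1*1)/(-221))²) + 14993) = 1/((-20 + 5*16384 + 5*((4 + 1)*(-1/221))²) + 14993) = 1/((-20 + 81920 + 5*(5*(-1/221))²) + 14993) = 1/((-20 + 81920 + 5*(-5/221)²) + 14993) = 1/((-20 + 81920 + 5*(25/48841)) + 14993) = 1/((-20 + 81920 + 125/48841) + 14993) = 1/(4000078025/48841 + 14993) = 1/(4732351138/48841) = 48841/4732351138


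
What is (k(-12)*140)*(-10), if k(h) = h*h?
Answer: -201600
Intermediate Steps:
k(h) = h²
(k(-12)*140)*(-10) = ((-12)²*140)*(-10) = (144*140)*(-10) = 20160*(-10) = -201600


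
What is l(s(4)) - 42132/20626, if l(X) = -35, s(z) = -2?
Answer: -382021/10313 ≈ -37.043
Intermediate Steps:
l(s(4)) - 42132/20626 = -35 - 42132/20626 = -35 - 42132*1/20626 = -35 - 21066/10313 = -382021/10313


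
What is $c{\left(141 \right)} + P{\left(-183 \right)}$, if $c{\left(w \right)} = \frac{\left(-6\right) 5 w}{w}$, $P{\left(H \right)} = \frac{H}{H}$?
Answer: $-29$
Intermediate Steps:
$P{\left(H \right)} = 1$
$c{\left(w \right)} = -30$ ($c{\left(w \right)} = \frac{\left(-30\right) w}{w} = -30$)
$c{\left(141 \right)} + P{\left(-183 \right)} = -30 + 1 = -29$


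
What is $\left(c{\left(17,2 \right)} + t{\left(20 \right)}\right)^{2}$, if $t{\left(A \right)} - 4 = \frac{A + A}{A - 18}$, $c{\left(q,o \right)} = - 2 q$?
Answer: $100$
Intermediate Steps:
$t{\left(A \right)} = 4 + \frac{2 A}{-18 + A}$ ($t{\left(A \right)} = 4 + \frac{A + A}{A - 18} = 4 + \frac{2 A}{-18 + A}$)
$\left(c{\left(17,2 \right)} + t{\left(20 \right)}\right)^{2} = \left(\left(-2\right) 17 + \frac{6 \left(-12 + 20\right)}{-18 + 20}\right)^{2} = \left(-34 + 6 \cdot \frac{1}{2} \cdot 8\right)^{2} = \left(-34 + 24\right)^{2} = \left(-10\right)^{2} = 100$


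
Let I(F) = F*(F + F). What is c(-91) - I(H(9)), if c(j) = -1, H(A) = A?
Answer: -163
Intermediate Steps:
I(F) = 2*F² (I(F) = F*(2*F) = 2*F²)
c(-91) - I(H(9)) = -1 - 2*9² = -1 - 2*81 = -1 - 1*162 = -1 - 162 = -163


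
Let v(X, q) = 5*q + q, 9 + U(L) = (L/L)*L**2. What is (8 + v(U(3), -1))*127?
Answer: 254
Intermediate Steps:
U(L) = -9 + L**2 (U(L) = -9 + (L/L)*L**2 = -9 + 1*L**2 = -9 + L**2)
v(X, q) = 6*q
(8 + v(U(3), -1))*127 = (8 + 6*(-1))*127 = (8 - 6)*127 = 2*127 = 254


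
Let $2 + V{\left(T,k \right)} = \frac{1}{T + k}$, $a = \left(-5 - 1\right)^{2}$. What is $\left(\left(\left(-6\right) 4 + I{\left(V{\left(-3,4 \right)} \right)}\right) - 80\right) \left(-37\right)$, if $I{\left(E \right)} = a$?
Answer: $2516$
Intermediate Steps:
$a = 36$ ($a = \left(-6\right)^{2} = 36$)
$V{\left(T,k \right)} = -2 + \frac{1}{T + k}$
$I{\left(E \right)} = 36$
$\left(\left(\left(-6\right) 4 + I{\left(V{\left(-3,4 \right)} \right)}\right) - 80\right) \left(-37\right) = \left(\left(\left(-6\right) 4 + 36\right) - 80\right) \left(-37\right) = \left(\left(-24 + 36\right) - 80\right) \left(-37\right) = \left(12 - 80\right) \left(-37\right) = \left(-68\right) \left(-37\right) = 2516$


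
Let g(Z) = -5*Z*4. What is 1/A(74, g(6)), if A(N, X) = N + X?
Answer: -1/46 ≈ -0.021739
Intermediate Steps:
g(Z) = -20*Z
1/A(74, g(6)) = 1/(74 - 20*6) = 1/(74 - 120) = 1/(-46) = -1/46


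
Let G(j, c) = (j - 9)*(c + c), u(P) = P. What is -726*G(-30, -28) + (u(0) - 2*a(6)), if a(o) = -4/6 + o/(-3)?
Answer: -4756736/3 ≈ -1.5856e+6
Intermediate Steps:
a(o) = -⅔ - o/3 (a(o) = -4*⅙ + o*(-⅓) = -⅔ - o/3)
G(j, c) = 2*c*(-9 + j) (G(j, c) = (-9 + j)*(2*c) = 2*c*(-9 + j))
-726*G(-30, -28) + (u(0) - 2*a(6)) = -1452*(-28)*(-9 - 30) + (0 - 2*(-⅔ - ⅓*6)) = -1452*(-28)*(-39) + (0 - 2*(-⅔ - 2)) = -726*2184 + (0 - 2*(-8/3)) = -1585584 + (0 + 16/3) = -1585584 + 16/3 = -4756736/3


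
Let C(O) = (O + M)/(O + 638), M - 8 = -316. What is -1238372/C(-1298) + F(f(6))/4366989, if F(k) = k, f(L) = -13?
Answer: -2222448041893/4366989 ≈ -5.0892e+5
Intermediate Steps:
M = -308 (M = 8 - 316 = -308)
C(O) = (-308 + O)/(638 + O) (C(O) = (O - 308)/(O + 638) = (-308 + O)/(638 + O))
-1238372/C(-1298) + F(f(6))/4366989 = -1238372*(638 - 1298)/(-308 - 1298) - 13/4366989 = -1238372/(-1606/(-660)) - 13*1/4366989 = -1238372/((-1/660*(-1606))) - 13/4366989 = -1238372/73/30 - 13/4366989 = -1238372*30/73 - 13/4366989 = -508920 - 13/4366989 = -2222448041893/4366989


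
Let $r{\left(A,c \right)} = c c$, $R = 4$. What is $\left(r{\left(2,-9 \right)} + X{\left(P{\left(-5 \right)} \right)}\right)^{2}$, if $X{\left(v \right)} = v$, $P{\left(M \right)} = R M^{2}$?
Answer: $32761$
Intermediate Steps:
$P{\left(M \right)} = 4 M^{2}$
$r{\left(A,c \right)} = c^{2}$
$\left(r{\left(2,-9 \right)} + X{\left(P{\left(-5 \right)} \right)}\right)^{2} = \left(\left(-9\right)^{2} + 4 \left(-5\right)^{2}\right)^{2} = \left(81 + 4 \cdot 25\right)^{2} = \left(81 + 100\right)^{2} = 181^{2} = 32761$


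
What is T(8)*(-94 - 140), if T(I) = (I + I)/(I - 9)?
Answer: 3744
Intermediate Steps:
T(I) = 2*I/(-9 + I) (T(I) = (2*I)/(-9 + I) = 2*I/(-9 + I))
T(8)*(-94 - 140) = (2*8/(-9 + 8))*(-94 - 140) = (2*8/(-1))*(-234) = (2*8*(-1))*(-234) = -16*(-234) = 3744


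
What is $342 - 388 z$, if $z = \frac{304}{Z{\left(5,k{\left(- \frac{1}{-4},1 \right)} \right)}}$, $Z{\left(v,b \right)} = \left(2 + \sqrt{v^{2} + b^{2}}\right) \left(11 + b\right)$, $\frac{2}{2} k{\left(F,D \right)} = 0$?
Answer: $- \frac{91618}{77} \approx -1189.8$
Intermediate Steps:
$k{\left(F,D \right)} = 0$
$Z{\left(v,b \right)} = \left(2 + \sqrt{b^{2} + v^{2}}\right) \left(11 + b\right)$
$z = \frac{304}{77}$ ($z = \frac{304}{22 + 2 \cdot 0 + 11 \sqrt{0^{2} + 5^{2}} + 0 \sqrt{0^{2} + 5^{2}}} = \frac{304}{22 + 0 + 11 \sqrt{0 + 25} + 0 \sqrt{0 + 25}} = \frac{304}{22 + 0 + 11 \sqrt{25} + 0 \sqrt{25}} = \frac{304}{22 + 0 + 11 \cdot 5 + 0 \cdot 5} = \frac{304}{22 + 0 + 55 + 0} = \frac{304}{77} \approx 3.9481$)
$342 - 388 z = 342 - \frac{117952}{77} = - \frac{91618}{77}$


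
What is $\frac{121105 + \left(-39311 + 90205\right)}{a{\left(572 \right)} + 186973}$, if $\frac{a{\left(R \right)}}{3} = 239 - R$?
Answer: $\frac{171999}{185974} \approx 0.92486$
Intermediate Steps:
$a{\left(R \right)} = 717 - 3 R$ ($a{\left(R \right)} = 3 \left(239 - R\right) = 717 - 3 R$)
$\frac{121105 + \left(-39311 + 90205\right)}{a{\left(572 \right)} + 186973} = \frac{121105 + \left(-39311 + 90205\right)}{\left(717 - 1716\right) + 186973} = \frac{121105 + 50894}{\left(717 - 1716\right) + 186973} = \frac{171999}{-999 + 186973} = \frac{171999}{185974}$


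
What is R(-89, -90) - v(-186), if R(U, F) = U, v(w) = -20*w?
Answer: -3809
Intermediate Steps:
R(-89, -90) - v(-186) = -89 - (-20)*(-186) = -89 - 1*3720 = -89 - 3720 = -3809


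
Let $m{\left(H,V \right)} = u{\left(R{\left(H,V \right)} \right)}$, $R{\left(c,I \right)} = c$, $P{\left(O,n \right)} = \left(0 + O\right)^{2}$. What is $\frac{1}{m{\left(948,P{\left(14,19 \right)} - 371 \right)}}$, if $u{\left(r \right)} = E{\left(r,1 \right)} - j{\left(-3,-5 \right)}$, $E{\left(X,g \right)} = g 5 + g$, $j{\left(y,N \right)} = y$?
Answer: $\frac{1}{9} \approx 0.11111$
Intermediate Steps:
$P{\left(O,n \right)} = O^{2}$
$E{\left(X,g \right)} = 6 g$ ($E{\left(X,g \right)} = 5 g + g = 6 g$)
$u{\left(r \right)} = 9$ ($u{\left(r \right)} = 6 \cdot 1 - -3 = 6 + 3 = 9$)
$m{\left(H,V \right)} = 9$
$\frac{1}{m{\left(948,P{\left(14,19 \right)} - 371 \right)}} = \frac{1}{9}$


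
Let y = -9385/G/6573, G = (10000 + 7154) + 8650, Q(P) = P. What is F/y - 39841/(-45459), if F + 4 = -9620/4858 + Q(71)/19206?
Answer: 17061528615870531031/157960336096035 ≈ 1.0801e+5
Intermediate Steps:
G = 25804 (G = 17154 + 8650 = 25804)
F = -278813897/46651374 (F = -4 + (-9620/4858 + 71/19206) = -4 + (-9620*1/4858 + 71*(1/19206)) = -4 + (-4810/2429 + 71/19206) = -4 - 92208401/46651374 = -278813897/46651374 ≈ -5.9765)
y = -9385/169609692 (y = -9385/25804/6573 = -9385*1/25804*(1/6573) = -9385/25804*1/6573 = -9385/169609692 ≈ -5.5333e-5)
F/y - 39841/(-45459) = -278813897/(46651374*(-9385/169609692)) - 39841/(-45459) = -278813897/46651374*(-169609692/9385) - 39841*(-1/45459) = 1125941409416422/10424360595 + 39841/45459 = 17061528615870531031/157960336096035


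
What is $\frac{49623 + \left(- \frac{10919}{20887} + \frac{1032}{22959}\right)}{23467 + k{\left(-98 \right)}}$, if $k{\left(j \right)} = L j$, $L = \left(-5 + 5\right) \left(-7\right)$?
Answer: $\frac{255873270854}{121005095727} \approx 2.1146$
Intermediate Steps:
$L = 0$ ($L = 0 \left(-7\right) = 0$)
$k{\left(j \right)} = 0$ ($k{\left(j \right)} = 0 j = 0$)
$\frac{49623 + \left(- \frac{10919}{20887} + \frac{1032}{22959}\right)}{23467 + k{\left(-98 \right)}} = \frac{49623 + \left(- \frac{10919}{20887} + \frac{1032}{22959}\right)}{23467 + 0} = \frac{49623 + \left(\left(-10919\right) \frac{1}{20887} + 1032 \cdot \frac{1}{22959}\right)}{23467} = \left(49623 + \left(- \frac{10919}{20887} + \frac{344}{7653}\right)\right) \frac{1}{23467} = \left(49623 - \frac{76377979}{159848211}\right) \frac{1}{23467} = \frac{7932071396474}{159848211} \cdot \frac{1}{23467} = \frac{255873270854}{121005095727}$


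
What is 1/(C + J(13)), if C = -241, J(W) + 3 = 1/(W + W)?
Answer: -26/6343 ≈ -0.0040990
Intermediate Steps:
J(W) = -3 + 1/(2*W) (J(W) = -3 + 1/(W + W) = -3 + 1/(2*W))
1/(C + J(13)) = 1/(-241 + (-3 + (1/2)/13)) = 1/(-241 + (-3 + (1/2)*(1/13))) = 1/(-241 + (-3 + 1/26)) = 1/(-241 - 77/26) = 1/(-6343/26) = -26/6343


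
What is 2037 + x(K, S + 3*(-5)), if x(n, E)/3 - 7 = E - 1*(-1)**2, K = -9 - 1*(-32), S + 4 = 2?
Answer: 2004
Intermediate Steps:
S = -2 (S = -4 + 2 = -2)
K = 23 (K = -9 + 32 = 23)
x(n, E) = 18 + 3*E (x(n, E) = 21 + 3*(E - 1*(-1)**2) = 21 + 3*(E - 1*1) = 21 + 3*(E - 1) = 21 + 3*(-1 + E) = 21 + (-3 + 3*E) = 18 + 3*E)
2037 + x(K, S + 3*(-5)) = 2037 + (18 + 3*(-2 + 3*(-5))) = 2037 + (18 + 3*(-2 - 15)) = 2037 + (18 + 3*(-17)) = 2037 + (18 - 51) = 2037 - 33 = 2004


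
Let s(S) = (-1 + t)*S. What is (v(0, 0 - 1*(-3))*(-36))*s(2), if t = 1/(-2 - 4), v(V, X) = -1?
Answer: -84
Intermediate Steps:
t = -1/6 (t = 1/(-6) = -1/6 ≈ -0.16667)
s(S) = -7*S/6 (s(S) = (-1 - 1/6)*S = -7*S/6)
(v(0, 0 - 1*(-3))*(-36))*s(2) = (-1*(-36))*(-7/6*2) = 36*(-7/3) = -84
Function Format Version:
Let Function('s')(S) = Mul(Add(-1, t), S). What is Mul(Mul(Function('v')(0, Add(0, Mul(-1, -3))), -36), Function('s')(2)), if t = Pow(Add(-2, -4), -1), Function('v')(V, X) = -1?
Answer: -84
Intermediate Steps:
t = Rational(-1, 6) (t = Pow(-6, -1) = Rational(-1, 6) ≈ -0.16667)
Function('s')(S) = Mul(Rational(-7, 6), S) (Function('s')(S) = Mul(Add(-1, Rational(-1, 6)), S) = Mul(Rational(-7, 6), S))
Mul(Mul(Function('v')(0, Add(0, Mul(-1, -3))), -36), Function('s')(2)) = Mul(Mul(-1, -36), Mul(Rational(-7, 6), 2)) = Mul(36, Rational(-7, 3)) = -84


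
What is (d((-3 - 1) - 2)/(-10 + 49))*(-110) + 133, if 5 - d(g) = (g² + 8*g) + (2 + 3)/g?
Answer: 9676/117 ≈ 82.701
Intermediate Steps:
d(g) = 5 - g² - 8*g - 5/g (d(g) = 5 - ((g² + 8*g) + (2 + 3)/g) = 5 - ((g² + 8*g) + 5/g) = 5 - (g² + 5/g + 8*g) = 5 + (-g² - 8*g - 5/g) = 5 - g² - 8*g - 5/g)
(d((-3 - 1) - 2)/(-10 + 49))*(-110) + 133 = ((5 - ((-3 - 1) - 2)² - 8*((-3 - 1) - 2) - 5/((-3 - 1) - 2))/(-10 + 49))*(-110) + 133 = ((5 - (-4 - 2)² - 8*(-4 - 2) - 5/(-4 - 2))/39)*(-110) + 133 = ((5 - 1*(-6)² - 8*(-6) - 5/(-6))*(1/39))*(-110) + 133 = ((5 - 1*36 + 48 - 5*(-⅙))*(1/39))*(-110) + 133 = ((5 - 36 + 48 + ⅚)*(1/39))*(-110) + 133 = ((107/6)*(1/39))*(-110) + 133 = (107/234)*(-110) + 133 = -5885/117 + 133 = 9676/117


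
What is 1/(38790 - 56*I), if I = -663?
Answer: 1/75918 ≈ 1.3172e-5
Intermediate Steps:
1/(38790 - 56*I) = 1/(38790 - 56*(-663)) = 1/(38790 + 37128) = 1/75918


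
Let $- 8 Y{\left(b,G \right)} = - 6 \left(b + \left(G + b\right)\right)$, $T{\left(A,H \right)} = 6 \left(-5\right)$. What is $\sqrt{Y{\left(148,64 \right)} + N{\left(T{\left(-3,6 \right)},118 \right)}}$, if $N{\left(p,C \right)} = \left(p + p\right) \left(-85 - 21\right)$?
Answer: $\sqrt{6630} \approx 81.425$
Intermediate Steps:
$T{\left(A,H \right)} = -30$
$N{\left(p,C \right)} = - 212 p$ ($N{\left(p,C \right)} = 2 p \left(-106\right) = - 212 p$)
$Y{\left(b,G \right)} = \frac{3 b}{2} + \frac{3 G}{4}$ ($Y{\left(b,G \right)} = - \frac{\left(-6\right) \left(b + \left(G + b\right)\right)}{8} = - \frac{\left(-6\right) \left(G + 2 b\right)}{8} = - \frac{- 12 b - 6 G}{8} = \frac{3 b}{2} + \frac{3 G}{4}$)
$\sqrt{Y{\left(148,64 \right)} + N{\left(T{\left(-3,6 \right)},118 \right)}} = \sqrt{\left(\frac{3}{2} \cdot 148 + \frac{3}{4} \cdot 64\right) - -6360} = \sqrt{\left(222 + 48\right) + 6360} = \sqrt{270 + 6360} = \sqrt{6630}$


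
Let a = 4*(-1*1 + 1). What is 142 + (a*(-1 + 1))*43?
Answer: 142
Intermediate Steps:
a = 0 (a = 4*(-1 + 1) = 4*0 = 0)
142 + (a*(-1 + 1))*43 = 142 + (0*(-1 + 1))*43 = 142 + (0*0)*43 = 142 + 0*43 = 142 + 0 = 142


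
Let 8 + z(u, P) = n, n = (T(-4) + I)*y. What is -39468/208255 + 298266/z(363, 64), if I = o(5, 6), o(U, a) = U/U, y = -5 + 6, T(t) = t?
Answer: -62115819978/2290805 ≈ -27115.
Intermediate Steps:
y = 1
o(U, a) = 1
I = 1
n = -3 (n = (-4 + 1)*1 = -3*1 = -3)
z(u, P) = -11 (z(u, P) = -8 - 3 = -11)
-39468/208255 + 298266/z(363, 64) = -39468/208255 + 298266/(-11) = -39468*1/208255 + 298266*(-1/11) = -39468/208255 - 298266/11 = -62115819978/2290805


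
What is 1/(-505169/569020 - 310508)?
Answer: -569020/176685767329 ≈ -3.2205e-6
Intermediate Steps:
1/(-505169/569020 - 310508) = 1/(-176685767329/569020) = -569020/176685767329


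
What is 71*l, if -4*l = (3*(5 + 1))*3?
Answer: -1917/2 ≈ -958.50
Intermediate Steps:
l = -27/2 (l = -3*(5 + 1)*3/4 = -3*6*3/4 = -9*3/2 = -¼*54 = -27/2 ≈ -13.500)
71*l = 71*(-27/2) = -1917/2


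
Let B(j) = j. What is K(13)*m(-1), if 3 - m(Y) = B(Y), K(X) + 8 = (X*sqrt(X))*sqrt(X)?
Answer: 644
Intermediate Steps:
K(X) = -8 + X**2 (K(X) = -8 + (X*sqrt(X))*sqrt(X) = -8 + X**(3/2)*sqrt(X) = -8 + X**2)
m(Y) = 3 - Y
K(13)*m(-1) = (-8 + 13**2)*(3 - 1*(-1)) = (-8 + 169)*(3 + 1) = 161*4 = 644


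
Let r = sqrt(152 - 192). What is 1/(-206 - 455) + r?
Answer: -1/661 + 2*I*sqrt(10) ≈ -0.0015129 + 6.3246*I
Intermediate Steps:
r = 2*I*sqrt(10) (r = sqrt(-40) = 2*I*sqrt(10) ≈ 6.3246*I)
1/(-206 - 455) + r = 1/(-206 - 455) + 2*I*sqrt(10) = 1/(-661) + 2*I*sqrt(10) = -1/661 + 2*I*sqrt(10)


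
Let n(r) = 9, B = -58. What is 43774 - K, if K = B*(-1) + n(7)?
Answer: 43707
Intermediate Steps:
K = 67 (K = -58*(-1) + 9 = 58 + 9 = 67)
43774 - K = 43774 - 1*67 = 43774 - 67 = 43707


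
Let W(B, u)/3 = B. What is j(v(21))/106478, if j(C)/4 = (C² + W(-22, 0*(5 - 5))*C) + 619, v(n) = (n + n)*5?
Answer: 61718/53239 ≈ 1.1593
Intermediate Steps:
W(B, u) = 3*B
v(n) = 10*n (v(n) = (2*n)*5 = 10*n)
j(C) = 2476 - 264*C + 4*C² (j(C) = 4*((C² + (3*(-22))*C) + 619) = 4*((C² - 66*C) + 619) = 4*(619 + C² - 66*C) = 2476 - 264*C + 4*C²)
j(v(21))/106478 = (2476 - 2640*21 + 4*(10*21)²)/106478 = (2476 - 264*210 + 4*210²)*(1/106478) = (2476 - 55440 + 4*44100)*(1/106478) = (2476 - 55440 + 176400)*(1/106478) = 123436*(1/106478) = 61718/53239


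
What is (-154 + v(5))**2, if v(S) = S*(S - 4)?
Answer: 22201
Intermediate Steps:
v(S) = S*(-4 + S)
(-154 + v(5))**2 = (-154 + 5*(-4 + 5))**2 = (-154 + 5*1)**2 = (-154 + 5)**2 = (-149)**2 = 22201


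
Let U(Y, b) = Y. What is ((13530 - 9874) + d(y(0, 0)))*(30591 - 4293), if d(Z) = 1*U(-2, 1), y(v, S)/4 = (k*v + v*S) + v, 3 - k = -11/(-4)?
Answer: 96092892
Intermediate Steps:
k = 1/4 (k = 3 - (-11)/(-4) = 3 - (-11)*(-1)/4 = 3 - 1*11/4 = 3 - 11/4 = 1/4 ≈ 0.25000)
y(v, S) = 5*v + 4*S*v (y(v, S) = 4*((v/4 + v*S) + v) = 4*((v/4 + S*v) + v) = 4*(5*v/4 + S*v) = 5*v + 4*S*v)
d(Z) = -2 (d(Z) = 1*(-2) = -2)
((13530 - 9874) + d(y(0, 0)))*(30591 - 4293) = ((13530 - 9874) - 2)*(30591 - 4293) = (3656 - 2)*26298 = 3654*26298 = 96092892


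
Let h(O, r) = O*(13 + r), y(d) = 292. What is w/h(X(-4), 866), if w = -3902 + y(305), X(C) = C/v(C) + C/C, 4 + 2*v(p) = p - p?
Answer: -3610/2637 ≈ -1.3690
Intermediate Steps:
v(p) = -2 (v(p) = -2 + (p - p)/2 = -2 + (½)*0 = -2 + 0 = -2)
X(C) = 1 - C/2 (X(C) = C/(-2) + C/C = C*(-½) + 1 = -C/2 + 1 = 1 - C/2)
w = -3610 (w = -3902 + 292 = -3610)
w/h(X(-4), 866) = -3610*1/((1 - ½*(-4))*(13 + 866)) = -3610*1/(879*(1 + 2)) = -3610/(3*879) = -3610/2637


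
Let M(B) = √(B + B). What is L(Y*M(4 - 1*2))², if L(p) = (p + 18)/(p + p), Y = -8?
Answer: 1/256 ≈ 0.0039063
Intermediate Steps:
M(B) = √2*√B (M(B) = √(2*B) = √2*√B)
L(p) = (18 + p)/(2*p) (L(p) = (18 + p)/((2*p)) = (18 + p)*(1/(2*p)) = (18 + p)/(2*p))
L(Y*M(4 - 1*2))² = ((18 - 8*√2*√(4 - 1*2))/(2*((-8*√2*√(4 - 1*2)))))² = ((18 - 8*√2*√(4 - 2))/(2*((-8*√2*√(4 - 2)))))² = ((18 - 8*√2*√2)/(2*((-8*√2*√2))))² = ((18 - 8*2)/(2*((-8*2))))² = ((½)*(18 - 16)/(-16))² = ((½)*(-1/16)*2)² = (-1/16)² = 1/256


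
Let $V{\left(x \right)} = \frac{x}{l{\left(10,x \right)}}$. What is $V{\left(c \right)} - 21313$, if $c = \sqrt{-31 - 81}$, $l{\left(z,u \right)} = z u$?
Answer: $- \frac{213129}{10} \approx -21313.0$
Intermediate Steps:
$l{\left(z,u \right)} = u z$
$c = 4 i \sqrt{7}$ ($c = \sqrt{-112} = 4 i \sqrt{7} \approx 10.583 i$)
$V{\left(x \right)} = \frac{1}{10}$ ($V{\left(x \right)} = \frac{x}{x 10} = \frac{x}{10 x} = x \frac{1}{10 x} = \frac{1}{10}$)
$V{\left(c \right)} - 21313 = \frac{1}{10} - 21313 = - \frac{213129}{10}$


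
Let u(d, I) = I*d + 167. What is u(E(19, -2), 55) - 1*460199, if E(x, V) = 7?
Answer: -459647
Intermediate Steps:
u(d, I) = 167 + I*d
u(E(19, -2), 55) - 1*460199 = (167 + 55*7) - 1*460199 = (167 + 385) - 460199 = 552 - 460199 = -459647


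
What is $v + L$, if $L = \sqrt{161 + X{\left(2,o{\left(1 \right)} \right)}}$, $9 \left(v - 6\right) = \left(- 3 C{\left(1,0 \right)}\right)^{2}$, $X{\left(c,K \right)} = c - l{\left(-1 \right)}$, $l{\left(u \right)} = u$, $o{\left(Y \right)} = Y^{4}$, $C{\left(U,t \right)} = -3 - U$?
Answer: $22 + 2 \sqrt{41} \approx 34.806$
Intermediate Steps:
$X{\left(c,K \right)} = 1 + c$ ($X{\left(c,K \right)} = c - -1 = c + 1 = 1 + c$)
$v = 22$ ($v = 6 + \frac{\left(- 3 \left(-3 - 1\right)\right)^{2}}{9} = 6 + \frac{\left(\left(-3\right) \left(-4\right)\right)^{2}}{9} = 6 + \frac{12^{2}}{9} = 6 + \frac{1}{9} \cdot 144 = 6 + 16 = 22$)
$L = 2 \sqrt{41}$ ($L = \sqrt{161 + \left(1 + 2\right)} = \sqrt{161 + 3} = \sqrt{164} = 2 \sqrt{41} \approx 12.806$)
$v + L = 22 + 2 \sqrt{41}$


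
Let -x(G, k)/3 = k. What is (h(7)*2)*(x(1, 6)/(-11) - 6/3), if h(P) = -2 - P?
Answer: 72/11 ≈ 6.5455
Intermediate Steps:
x(G, k) = -3*k
(h(7)*2)*(x(1, 6)/(-11) - 6/3) = ((-2 - 1*7)*2)*(-3*6/(-11) - 6/3) = ((-2 - 7)*2)*(-18*(-1/11) - 6*⅓) = (-9*2)*(18/11 - 2) = -18*(-4/11) = 72/11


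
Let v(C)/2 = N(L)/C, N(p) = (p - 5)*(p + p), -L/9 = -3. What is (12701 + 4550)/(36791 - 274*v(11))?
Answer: -17251/22393 ≈ -0.77037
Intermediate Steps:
L = 27 (L = -9*(-3) = 27)
N(p) = 2*p*(-5 + p) (N(p) = (-5 + p)*(2*p) = 2*p*(-5 + p))
v(C) = 2376/C (v(C) = 2*((2*27*(-5 + 27))/C) = 2*((2*27*22)/C) = 2*(1188/C) = 2376/C)
(12701 + 4550)/(36791 - 274*v(11)) = (12701 + 4550)/(36791 - 651024/11) = 17251/(36791 - 651024/11) = 17251/(36791 - 274*216) = 17251/(36791 - 59184) = 17251/(-22393) = 17251*(-1/22393) = -17251/22393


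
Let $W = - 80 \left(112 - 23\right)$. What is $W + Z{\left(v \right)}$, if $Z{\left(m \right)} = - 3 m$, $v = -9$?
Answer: $-7093$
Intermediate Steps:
$W = -7120$ ($W = \left(-80\right) 89 = -7120$)
$W + Z{\left(v \right)} = -7120 - -27 = -7120 + 27 = -7093$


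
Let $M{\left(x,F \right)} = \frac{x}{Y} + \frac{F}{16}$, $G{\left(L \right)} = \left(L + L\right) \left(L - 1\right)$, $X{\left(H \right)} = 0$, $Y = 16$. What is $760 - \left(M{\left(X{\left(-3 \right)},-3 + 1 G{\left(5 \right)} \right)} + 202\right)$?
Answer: $\frac{8891}{16} \approx 555.69$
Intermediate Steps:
$G{\left(L \right)} = 2 L \left(-1 + L\right)$
$M{\left(x,F \right)} = \frac{F}{16} + \frac{x}{16}$ ($M{\left(x,F \right)} = \frac{x}{16} + \frac{F}{16} = \frac{F}{16} + \frac{x}{16}$)
$760 - \left(M{\left(X{\left(-3 \right)},-3 + 1 G{\left(5 \right)} \right)} + 202\right) = 760 - \left(\left(\frac{-3 + 1 \cdot 2 \cdot 5 \left(-1 + 5\right)}{16} + \frac{1}{16} \cdot 0\right) + 202\right) = 760 - \left(\left(\frac{-3 + 1 \cdot 2 \cdot 5 \cdot 4}{16} + 0\right) + 202\right) = 760 - \left(\left(\frac{-3 + 1 \cdot 40}{16} + 0\right) + 202\right) = 760 - \left(\left(\frac{-3 + 40}{16} + 0\right) + 202\right) = 760 - \left(\left(\frac{1}{16} \cdot 37 + 0\right) + 202\right) = 760 - \left(\left(\frac{37}{16} + 0\right) + 202\right) = 760 - \left(\frac{37}{16} + 202\right) = 760 - \frac{3269}{16} = \frac{8891}{16}$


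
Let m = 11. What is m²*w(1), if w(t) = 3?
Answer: 363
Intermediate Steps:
m²*w(1) = 11²*3 = 121*3 = 363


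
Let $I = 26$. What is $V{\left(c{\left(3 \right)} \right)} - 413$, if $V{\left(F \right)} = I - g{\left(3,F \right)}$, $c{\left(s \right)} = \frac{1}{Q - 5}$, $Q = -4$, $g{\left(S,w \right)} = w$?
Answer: $- \frac{3482}{9} \approx -386.89$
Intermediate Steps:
$c{\left(s \right)} = - \frac{1}{9}$ ($c{\left(s \right)} = \frac{1}{-4 - 5} = \frac{1}{-9} = - \frac{1}{9}$)
$V{\left(F \right)} = 26 - F$
$V{\left(c{\left(3 \right)} \right)} - 413 = \left(26 - - \frac{1}{9}\right) - 413 = \left(26 + \frac{1}{9}\right) - 413 = \frac{235}{9} - 413 = - \frac{3482}{9}$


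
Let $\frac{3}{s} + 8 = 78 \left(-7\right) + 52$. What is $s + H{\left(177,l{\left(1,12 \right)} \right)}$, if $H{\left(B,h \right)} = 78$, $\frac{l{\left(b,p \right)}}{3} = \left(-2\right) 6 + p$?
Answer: $\frac{39153}{502} \approx 77.994$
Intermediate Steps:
$l{\left(b,p \right)} = -36 + 3 p$ ($l{\left(b,p \right)} = 3 \left(\left(-2\right) 6 + p\right) = 3 \left(-12 + p\right) = -36 + 3 p$)
$s = - \frac{3}{502}$ ($s = \frac{3}{-8 + \left(78 \left(-7\right) + 52\right)} = \frac{3}{-8 + \left(-546 + 52\right)} = \frac{3}{-8 - 494} = \frac{3}{-502} = 3 \left(- \frac{1}{502}\right) = - \frac{3}{502} \approx -0.0059761$)
$s + H{\left(177,l{\left(1,12 \right)} \right)} = - \frac{3}{502} + 78 = \frac{39153}{502}$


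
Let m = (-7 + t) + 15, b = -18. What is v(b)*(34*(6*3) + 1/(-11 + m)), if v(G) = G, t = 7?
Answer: -22041/2 ≈ -11021.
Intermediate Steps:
m = 15 (m = (-7 + 7) + 15 = 0 + 15 = 15)
v(b)*(34*(6*3) + 1/(-11 + m)) = -18*(34*(6*3) + 1/(-11 + 15)) = -18*(34*18 + 1/4) = -18*(612 + ¼) = -18*2449/4 = -22041/2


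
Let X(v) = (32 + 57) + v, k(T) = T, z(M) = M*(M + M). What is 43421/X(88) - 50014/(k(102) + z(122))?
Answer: 644066396/2643495 ≈ 243.64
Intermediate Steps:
z(M) = 2*M² (z(M) = M*(2*M) = 2*M²)
X(v) = 89 + v
43421/X(88) - 50014/(k(102) + z(122)) = 43421/(89 + 88) - 50014/(102 + 2*122²) = 43421/177 - 50014/(102 + 2*14884) = 43421*(1/177) - 50014/(102 + 29768) = 43421/177 - 50014/29870 = 43421/177 - 50014*1/29870 = 43421/177 - 25007/14935 = 644066396/2643495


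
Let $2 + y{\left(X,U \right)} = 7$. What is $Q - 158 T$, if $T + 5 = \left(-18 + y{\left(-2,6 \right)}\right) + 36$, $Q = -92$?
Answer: $-2936$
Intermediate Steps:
$y{\left(X,U \right)} = 5$ ($y{\left(X,U \right)} = -2 + 7 = 5$)
$T = 18$ ($T = -5 + \left(\left(-18 + 5\right) + 36\right) = -5 + \left(-13 + 36\right) = -5 + 23 = 18$)
$Q - 158 T = -92 - 2844 = -2936$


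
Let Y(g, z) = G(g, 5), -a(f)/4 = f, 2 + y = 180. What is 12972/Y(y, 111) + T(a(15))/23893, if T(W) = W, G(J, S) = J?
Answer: 154964658/2126477 ≈ 72.874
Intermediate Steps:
y = 178 (y = -2 + 180 = 178)
a(f) = -4*f
Y(g, z) = g
12972/Y(y, 111) + T(a(15))/23893 = 12972/178 - 4*15/23893 = 12972*(1/178) - 60*1/23893 = 6486/89 - 60/23893 = 154964658/2126477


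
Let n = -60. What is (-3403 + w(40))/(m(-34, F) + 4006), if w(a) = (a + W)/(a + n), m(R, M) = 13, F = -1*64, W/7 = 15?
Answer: -13641/16076 ≈ -0.84853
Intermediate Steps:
W = 105 (W = 7*15 = 105)
F = -64
w(a) = (105 + a)/(-60 + a) (w(a) = (a + 105)/(a - 60) = (105 + a)/(-60 + a))
(-3403 + w(40))/(m(-34, F) + 4006) = (-3403 + (105 + 40)/(-60 + 40))/(13 + 4006) = (-3403 + 145/(-20))/4019 = (-3403 - 1/20*145)*(1/4019) = (-3403 - 29/4)*(1/4019) = -13641/4*1/4019 = -13641/16076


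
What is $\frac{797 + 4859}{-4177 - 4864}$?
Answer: $- \frac{5656}{9041} \approx -0.62559$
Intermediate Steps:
$\frac{797 + 4859}{-4177 - 4864} = \frac{5656}{-9041} = 5656 \left(- \frac{1}{9041}\right) = - \frac{5656}{9041}$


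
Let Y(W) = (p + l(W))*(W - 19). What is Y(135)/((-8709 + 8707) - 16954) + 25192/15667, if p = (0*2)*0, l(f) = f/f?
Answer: 106334545/66412413 ≈ 1.6011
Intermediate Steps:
l(f) = 1
p = 0 (p = 0*0 = 0)
Y(W) = -19 + W (Y(W) = (0 + 1)*(W - 19) = 1*(-19 + W) = -19 + W)
Y(135)/((-8709 + 8707) - 16954) + 25192/15667 = (-19 + 135)/((-8709 + 8707) - 16954) + 25192/15667 = 116/(-2 - 16954) + 25192*(1/15667) = 116/(-16956) + 25192/15667 = 116*(-1/16956) + 25192/15667 = -29/4239 + 25192/15667 = 106334545/66412413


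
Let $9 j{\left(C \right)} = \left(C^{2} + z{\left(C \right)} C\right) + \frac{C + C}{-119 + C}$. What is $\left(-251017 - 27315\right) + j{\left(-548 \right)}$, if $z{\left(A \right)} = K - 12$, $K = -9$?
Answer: $- \frac{1462847296}{6003} \approx -2.4369 \cdot 10^{5}$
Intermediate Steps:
$z{\left(A \right)} = -21$ ($z{\left(A \right)} = -9 - 12 = -21$)
$j{\left(C \right)} = - \frac{7 C}{3} + \frac{C^{2}}{9} + \frac{2 C}{9 \left(-119 + C\right)}$ ($j{\left(C \right)} = \frac{\left(C^{2} - 21 C\right) + \frac{C + C}{-119 + C}}{9} = \frac{\left(C^{2} - 21 C\right) + \frac{2 C}{-119 + C}}{9} = \frac{C^{2} - 21 C + \frac{2 C}{-119 + C}}{9} = - \frac{7 C}{3} + \frac{C^{2}}{9} + \frac{2 C}{9 \left(-119 + C\right)}$)
$\left(-251017 - 27315\right) + j{\left(-548 \right)} = \left(-251017 - 27315\right) + \frac{1}{9} \left(-548\right) \frac{1}{-119 - 548} \left(2501 + \left(-548\right)^{2} - -76720\right) = -278332 + \frac{1}{9} \left(-548\right) \frac{1}{-667} \left(2501 + 300304 + 76720\right) = -278332 + \frac{1}{9} \left(-548\right) \left(- \frac{1}{667}\right) 379525 = -278332 + \frac{207979700}{6003} = - \frac{1462847296}{6003}$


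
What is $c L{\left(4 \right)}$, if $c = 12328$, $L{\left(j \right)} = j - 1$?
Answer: $36984$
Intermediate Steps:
$L{\left(j \right)} = -1 + j$
$c L{\left(4 \right)} = 12328 \left(-1 + 4\right) = 12328 \cdot 3 = 36984$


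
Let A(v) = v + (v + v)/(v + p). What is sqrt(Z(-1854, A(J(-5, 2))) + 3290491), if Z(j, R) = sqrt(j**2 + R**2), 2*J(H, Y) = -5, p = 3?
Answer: sqrt(13161964 + 2*sqrt(13749889))/2 ≈ 1814.5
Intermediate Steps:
J(H, Y) = -5/2 (J(H, Y) = (1/2)*(-5) = -5/2)
A(v) = v + 2*v/(3 + v) (A(v) = v + (v + v)/(v + 3) = v + (2*v)/(3 + v) = v + 2*v/(3 + v))
Z(j, R) = sqrt(R**2 + j**2)
sqrt(Z(-1854, A(J(-5, 2))) + 3290491) = sqrt(sqrt((-5*(5 - 5/2)/(2*(3 - 5/2)))**2 + (-1854)**2) + 3290491) = sqrt(sqrt((-5/2*5/2/1/2)**2 + 3437316) + 3290491) = sqrt(sqrt((-5/2*2*5/2)**2 + 3437316) + 3290491) = sqrt(sqrt((-25/2)**2 + 3437316) + 3290491) = sqrt(sqrt(625/4 + 3437316) + 3290491) = sqrt(sqrt(13749889/4) + 3290491) = sqrt(sqrt(13749889)/2 + 3290491) = sqrt(3290491 + sqrt(13749889)/2)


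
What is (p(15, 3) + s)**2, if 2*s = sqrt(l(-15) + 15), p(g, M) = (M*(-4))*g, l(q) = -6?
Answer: 127449/4 ≈ 31862.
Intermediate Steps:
p(g, M) = -4*M*g (p(g, M) = (-4*M)*g = -4*M*g)
s = 3/2 (s = sqrt(-6 + 15)/2 = sqrt(9)/2 = (1/2)*3 = 3/2 ≈ 1.5000)
(p(15, 3) + s)**2 = (-4*3*15 + 3/2)**2 = (-180 + 3/2)**2 = (-357/2)**2 = 127449/4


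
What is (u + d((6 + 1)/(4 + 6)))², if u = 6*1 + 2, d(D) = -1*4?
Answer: 16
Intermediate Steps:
d(D) = -4
u = 8 (u = 6 + 2 = 8)
(u + d((6 + 1)/(4 + 6)))² = (8 - 4)² = 4² = 16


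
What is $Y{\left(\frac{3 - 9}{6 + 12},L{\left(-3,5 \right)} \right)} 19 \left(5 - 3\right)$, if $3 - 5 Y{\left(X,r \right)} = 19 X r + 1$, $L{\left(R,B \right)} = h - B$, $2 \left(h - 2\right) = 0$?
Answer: $- \frac{646}{5} \approx -129.2$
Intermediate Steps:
$h = 2$ ($h = 2 + \frac{1}{2} \cdot 0 = 2 + 0 = 2$)
$L{\left(R,B \right)} = 2 - B$
$Y{\left(X,r \right)} = \frac{2}{5} - \frac{19 X r}{5}$ ($Y{\left(X,r \right)} = \frac{3}{5} - \frac{19 X r + 1}{5} = \frac{3}{5} - \frac{1 + 19 X r}{5} = \frac{3}{5} - \left(\frac{1}{5} + \frac{19 X r}{5}\right) = \frac{2}{5} - \frac{19 X r}{5}$)
$Y{\left(\frac{3 - 9}{6 + 12},L{\left(-3,5 \right)} \right)} 19 \left(5 - 3\right) = \left(\frac{2}{5} - \frac{19 \frac{3 - 9}{6 + 12} \left(2 - 5\right)}{5}\right) 19 \left(5 - 3\right) = \left(\frac{2}{5} - \frac{19 \left(- \frac{6}{18}\right) \left(2 - 5\right)}{5}\right) 19 \cdot 2 = \left(\frac{2}{5} - \frac{19}{5} \left(\left(-6\right) \frac{1}{18}\right) \left(-3\right)\right) 38 = \left(\frac{2}{5} - \left(- \frac{19}{15}\right) \left(-3\right)\right) 38 = \left(\frac{2}{5} - \frac{19}{5}\right) 38 = \left(- \frac{17}{5}\right) 38 = - \frac{646}{5}$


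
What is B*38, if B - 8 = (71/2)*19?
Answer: 25935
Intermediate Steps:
B = 1365/2 (B = 8 + (71/2)*19 = 8 + 1349/2 = 1365/2 ≈ 682.50)
B*38 = (1365/2)*38 = 25935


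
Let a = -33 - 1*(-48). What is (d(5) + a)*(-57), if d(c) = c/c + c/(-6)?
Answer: -1729/2 ≈ -864.50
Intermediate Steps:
a = 15 (a = -33 + 48 = 15)
d(c) = 1 - c/6 (d(c) = 1 + c*(-⅙) = 1 - c/6)
(d(5) + a)*(-57) = ((1 - ⅙*5) + 15)*(-57) = ((1 - ⅚) + 15)*(-57) = (⅙ + 15)*(-57) = (91/6)*(-57) = -1729/2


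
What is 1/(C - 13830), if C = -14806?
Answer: -1/28636 ≈ -3.4921e-5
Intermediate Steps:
1/(C - 13830) = 1/(-14806 - 13830) = 1/(-28636) = -1/28636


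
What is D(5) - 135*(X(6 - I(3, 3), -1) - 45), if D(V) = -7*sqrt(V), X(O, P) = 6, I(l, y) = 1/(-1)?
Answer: 5265 - 7*sqrt(5) ≈ 5249.3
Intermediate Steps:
I(l, y) = -1
D(5) - 135*(X(6 - I(3, 3), -1) - 45) = -7*sqrt(5) - 135*(6 - 45) = -7*sqrt(5) - 135*(-39) = -7*sqrt(5) + 5265 = 5265 - 7*sqrt(5)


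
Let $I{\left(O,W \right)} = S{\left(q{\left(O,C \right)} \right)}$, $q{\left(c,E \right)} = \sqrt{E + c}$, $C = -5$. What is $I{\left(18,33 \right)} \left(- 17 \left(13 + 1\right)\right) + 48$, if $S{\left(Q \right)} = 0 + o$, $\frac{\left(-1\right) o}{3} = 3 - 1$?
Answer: $1476$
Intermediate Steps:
$o = -6$ ($o = - 3 \left(3 - 1\right) = \left(-3\right) 2 = -6$)
$S{\left(Q \right)} = -6$ ($S{\left(Q \right)} = 0 - 6 = -6$)
$I{\left(O,W \right)} = -6$
$I{\left(18,33 \right)} \left(- 17 \left(13 + 1\right)\right) + 48 = - 6 \left(- 17 \left(13 + 1\right)\right) + 48 = - 6 \left(\left(-17\right) 14\right) + 48 = \left(-6\right) \left(-238\right) + 48 = 1428 + 48 = 1476$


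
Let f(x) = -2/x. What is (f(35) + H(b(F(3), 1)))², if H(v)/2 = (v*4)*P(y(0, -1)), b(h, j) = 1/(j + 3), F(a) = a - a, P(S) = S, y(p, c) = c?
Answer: 5184/1225 ≈ 4.2318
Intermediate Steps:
F(a) = 0
b(h, j) = 1/(3 + j)
H(v) = -8*v (H(v) = 2*((v*4)*(-1)) = 2*((4*v)*(-1)) = 2*(-4*v) = -8*v)
(f(35) + H(b(F(3), 1)))² = (-2/35 - 8/(3 + 1))² = (-2*1/35 - 8/4)² = (-2/35 - 8*¼)² = (-2/35 - 2)² = (-72/35)² = 5184/1225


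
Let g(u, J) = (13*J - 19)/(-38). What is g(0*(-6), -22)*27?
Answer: 8235/38 ≈ 216.71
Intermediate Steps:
g(u, J) = 1/2 - 13*J/38 (g(u, J) = (-19 + 13*J)*(-1/38) = 1/2 - 13*J/38)
g(0*(-6), -22)*27 = (1/2 - 13/38*(-22))*27 = (1/2 + 143/19)*27 = (305/38)*27 = 8235/38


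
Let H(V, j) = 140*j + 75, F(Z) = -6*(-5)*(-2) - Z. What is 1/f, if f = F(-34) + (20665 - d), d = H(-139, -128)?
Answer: 1/38484 ≈ 2.5985e-5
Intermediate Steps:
F(Z) = -60 - Z (F(Z) = 30*(-2) - Z = -60 - Z)
H(V, j) = 75 + 140*j
d = -17845 (d = 75 + 140*(-128) = 75 - 17920 = -17845)
f = 38484 (f = (-60 - 1*(-34)) + (20665 - 1*(-17845)) = (-60 + 34) + (20665 + 17845) = -26 + 38510 = 38484)
1/f = 1/38484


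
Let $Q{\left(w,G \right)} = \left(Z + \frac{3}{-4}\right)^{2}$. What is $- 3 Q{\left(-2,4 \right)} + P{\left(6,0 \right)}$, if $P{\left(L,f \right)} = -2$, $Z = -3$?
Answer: $- \frac{707}{16} \approx -44.188$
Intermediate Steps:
$Q{\left(w,G \right)} = \frac{225}{16}$ ($Q{\left(w,G \right)} = \left(-3 + \frac{3}{-4}\right)^{2} = \left(-3 + 3 \left(- \frac{1}{4}\right)\right)^{2} = \left(-3 - \frac{3}{4}\right)^{2} = \left(- \frac{15}{4}\right)^{2} = \frac{225}{16}$)
$- 3 Q{\left(-2,4 \right)} + P{\left(6,0 \right)} = \left(-3\right) \frac{225}{16} - 2 = - \frac{675}{16} - 2 = - \frac{707}{16}$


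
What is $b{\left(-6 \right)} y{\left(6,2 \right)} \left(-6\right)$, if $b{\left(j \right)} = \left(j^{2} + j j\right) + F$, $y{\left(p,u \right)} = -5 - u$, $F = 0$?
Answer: $3024$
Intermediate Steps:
$b{\left(j \right)} = 2 j^{2}$ ($b{\left(j \right)} = \left(j^{2} + j j\right) + 0 = \left(j^{2} + j^{2}\right) + 0 = 2 j^{2} + 0 = 2 j^{2}$)
$b{\left(-6 \right)} y{\left(6,2 \right)} \left(-6\right) = 2 \left(-6\right)^{2} \left(-5 - 2\right) \left(-6\right) = 2 \cdot 36 \left(-5 - 2\right) \left(-6\right) = 72 \left(-7\right) \left(-6\right) = \left(-504\right) \left(-6\right) = 3024$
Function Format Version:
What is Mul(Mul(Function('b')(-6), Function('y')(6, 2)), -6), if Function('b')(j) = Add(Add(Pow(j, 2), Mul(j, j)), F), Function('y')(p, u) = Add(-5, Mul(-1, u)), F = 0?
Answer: 3024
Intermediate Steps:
Function('b')(j) = Mul(2, Pow(j, 2)) (Function('b')(j) = Add(Add(Pow(j, 2), Mul(j, j)), 0) = Add(Add(Pow(j, 2), Pow(j, 2)), 0) = Add(Mul(2, Pow(j, 2)), 0) = Mul(2, Pow(j, 2)))
Mul(Mul(Function('b')(-6), Function('y')(6, 2)), -6) = Mul(Mul(Mul(2, Pow(-6, 2)), Add(-5, Mul(-1, 2))), -6) = Mul(Mul(Mul(2, 36), Add(-5, -2)), -6) = Mul(Mul(72, -7), -6) = Mul(-504, -6) = 3024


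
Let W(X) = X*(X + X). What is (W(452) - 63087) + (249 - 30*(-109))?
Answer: 349040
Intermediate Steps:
W(X) = 2*X² (W(X) = X*(2*X) = 2*X²)
(W(452) - 63087) + (249 - 30*(-109)) = (2*452² - 63087) + (249 - 30*(-109)) = (2*204304 - 63087) + (249 + 3270) = (408608 - 63087) + 3519 = 345521 + 3519 = 349040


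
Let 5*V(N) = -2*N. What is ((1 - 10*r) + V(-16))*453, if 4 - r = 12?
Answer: 197961/5 ≈ 39592.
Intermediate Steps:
r = -8 (r = 4 - 1*12 = 4 - 12 = -8)
V(N) = -2*N/5 (V(N) = (-2*N)/5 = -2*N/5)
((1 - 10*r) + V(-16))*453 = ((1 - 10*(-8)) - ⅖*(-16))*453 = ((1 + 80) + 32/5)*453 = (81 + 32/5)*453 = (437/5)*453 = 197961/5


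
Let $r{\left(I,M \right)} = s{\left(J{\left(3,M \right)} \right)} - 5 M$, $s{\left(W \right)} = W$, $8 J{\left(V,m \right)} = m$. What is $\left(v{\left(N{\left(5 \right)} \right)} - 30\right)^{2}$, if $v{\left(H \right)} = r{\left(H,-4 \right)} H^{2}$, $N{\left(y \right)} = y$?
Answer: $\frac{837225}{4} \approx 2.0931 \cdot 10^{5}$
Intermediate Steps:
$J{\left(V,m \right)} = \frac{m}{8}$
$r{\left(I,M \right)} = - \frac{39 M}{8}$ ($r{\left(I,M \right)} = \frac{M}{8} - 5 M = - \frac{39 M}{8}$)
$v{\left(H \right)} = \frac{39 H^{2}}{2}$ ($v{\left(H \right)} = \left(- \frac{39}{8}\right) \left(-4\right) H^{2} = \frac{39 H^{2}}{2}$)
$\left(v{\left(N{\left(5 \right)} \right)} - 30\right)^{2} = \left(\frac{39 \cdot 5^{2}}{2} - 30\right)^{2} = \left(\frac{39}{2} \cdot 25 - 30\right)^{2} = \left(\frac{975}{2} - 30\right)^{2} = \left(\frac{915}{2}\right)^{2} = \frac{837225}{4}$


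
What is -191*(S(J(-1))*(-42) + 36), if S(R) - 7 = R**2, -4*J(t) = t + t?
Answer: 102567/2 ≈ 51284.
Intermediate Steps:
J(t) = -t/2 (J(t) = -(t + t)/4 = -t/2)
S(R) = 7 + R**2
-191*(S(J(-1))*(-42) + 36) = -191*((7 + (-1/2*(-1))**2)*(-42) + 36) = -191*((7 + (1/2)**2)*(-42) + 36) = -191*((7 + 1/4)*(-42) + 36) = -191*((29/4)*(-42) + 36) = -191*(-609/2 + 36) = -191*(-537/2) = 102567/2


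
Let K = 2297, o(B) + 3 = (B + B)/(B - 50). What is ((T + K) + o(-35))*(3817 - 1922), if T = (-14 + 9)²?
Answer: 74733115/17 ≈ 4.3961e+6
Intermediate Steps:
o(B) = -3 + 2*B/(-50 + B) (o(B) = -3 + (B + B)/(B - 50) = -3 + (2*B)/(-50 + B) = -3 + 2*B/(-50 + B))
T = 25 (T = (-5)² = 25)
((T + K) + o(-35))*(3817 - 1922) = ((25 + 2297) + (150 - 1*(-35))/(-50 - 35))*(3817 - 1922) = (2322 + (150 + 35)/(-85))*1895 = (2322 - 1/85*185)*1895 = (2322 - 37/17)*1895 = (39437/17)*1895 = 74733115/17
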